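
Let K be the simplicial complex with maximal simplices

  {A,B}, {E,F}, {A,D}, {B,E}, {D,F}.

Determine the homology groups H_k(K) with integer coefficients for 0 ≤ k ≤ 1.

H_0 ≅ Z,  H_1 ≅ Z.

Fix the vertex order A < B < D < E < F and write every simplex with vertices in increasing order. Then dim K = 1 and the simplices of K are:

  0-simplices (5): A, B, D, E, F
  1-simplices (5): AB, AD, BE, DF, EF

giving chain groups C_0 ≅ Z^5, C_1 ≅ Z^5.

The boundary map ∂_1: C_1 → C_0 sends each edge [p,q] (with p < q) to q − p.
The 5×5 boundary matrix has rank 4 and Smith normal form diag(1,1,1,1).

From H_k ≅ ker(∂_k) / im(∂_{k+1}) we obtain:

  H_0: rank C_0 − rank ∂_1 = 5 − 4 = 1, and the invariant factors of ∂_1 are all 1, so H_0 ≅ Z.
  H_1: rank ker ∂_1 − rank ∂_2 = (5 − 4) − 0 = 1, and there is no ∂_2, so H_1 ≅ Z.

As a check, the Euler characteristic is 5 − 5 = 0, which agrees with 1 − 1 = 0.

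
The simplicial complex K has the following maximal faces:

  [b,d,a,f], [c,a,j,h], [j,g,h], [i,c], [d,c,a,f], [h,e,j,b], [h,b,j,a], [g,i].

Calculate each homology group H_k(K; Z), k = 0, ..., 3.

We work with the vertex ordering a < b < c < d < e < f < g < h < i < j. The simplices of K, each written with vertices in increasing order, are:

  0-simplices (10): a, b, c, d, e, f, g, h, i, j
  1-simplices (23): ab, ac, ad, af, ah, aj, bd, be, bf, bh, bj, cd, cf, ch, ci, cj, df, eh, ej, gh, gi, gj, hj
  2-simplices (18): abd, abf, abh, abj, acd, acf, ach, acj, adf, ahj, bdf, beh, bej, bhj, cdf, chj, ehj, ghj
  3-simplices (5): abdf, abhj, acdf, achj, behj

giving chain groups C_0 ≅ Z^10, C_1 ≅ Z^23, C_2 ≅ Z^18, C_3 ≅ Z^5.

The boundary map ∂_1: C_1 → C_0 sends each edge [p,q] (with p < q) to q − p. For instance
  ∂hj = j − h.
As a 10×23 matrix over Z this has rank 9, with invariant factors (1,1,1,1,1,1,1,1,1).

∂_2: C_2 → C_1 acts by ∂[p,q,r] = [q,r] − [p,r] + [p,q]. For instance
  ∂acf = cf − af + ac,
  ∂bdf = df − bf + bd.
This gives a 23×18 integer matrix of rank 13; reducing to Smith normal form yields diagonal entries (1,1,1,1,1,1,1,1,1,1,1,1,1).

∂_3: C_3 → C_2 sends each 3-simplex σ to the alternating sum Σ_i (−1)^i (σ with its i-th vertex removed). For instance
  ∂behj = ehj − bhj + bej − beh,
  ∂abdf = bdf − adf + abf − abd.
As a 18×5 matrix over Z this has rank 5, with invariant factors (1,1,1,1,1).

Now H_k = ker ∂_k / im ∂_{k+1}, so:

  H_0: rank C_0 − rank ∂_1 = 10 − 9 = 1, and the invariant factors of ∂_1 are all 1, so H_0 = Z.
  H_1: rank ker ∂_1 − rank ∂_2 = (23 − 9) − 13 = 1, and the invariant factors of ∂_2 are all 1, so H_1 = Z.
  H_2: rank ker ∂_2 − rank ∂_3 = (18 − 13) − 5 = 0, and the invariant factors of ∂_3 are all 1, so H_2 = 0.
  H_3: rank ker ∂_3 − rank ∂_4 = (5 − 5) − 0 = 0, and there is no ∂_4, so H_3 = 0.

H_0 ≅ Z,  H_1 ≅ Z,  H_2 = 0,  H_3 = 0.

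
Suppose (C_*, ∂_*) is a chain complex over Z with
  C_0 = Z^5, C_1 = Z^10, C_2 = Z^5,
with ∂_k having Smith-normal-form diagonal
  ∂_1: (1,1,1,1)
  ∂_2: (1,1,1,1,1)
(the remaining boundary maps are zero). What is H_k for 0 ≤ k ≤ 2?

H_0 = Z,  H_1 = Z,  H_2 = 0.

H_0: b_0 = 5 − 0 − 4 = 1; torsion from ∂_1 factors > 1: none. So H_0 = Z.
H_1: b_1 = 10 − 4 − 5 = 1; torsion from ∂_2 factors > 1: none. So H_1 = Z.
H_2: b_2 = 5 − 5 − 0 = 0; torsion from ∂_3 factors > 1: none. So H_2 = 0.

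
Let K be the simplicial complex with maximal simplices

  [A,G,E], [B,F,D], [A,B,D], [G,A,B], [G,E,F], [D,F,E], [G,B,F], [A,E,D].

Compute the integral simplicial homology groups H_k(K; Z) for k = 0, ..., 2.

Order the vertices as A < B < D < E < F < G. Listing each simplex with vertices in this order, K has dimension 2 with simplices:

  0-simplices (6): A, B, D, E, F, G
  1-simplices (12): AB, AD, AE, AG, BD, BF, BG, DE, DF, EF, EG, FG
  2-simplices (8): ABD, ABG, ADE, AEG, BDF, BFG, DEF, EFG

Hence C_0 ≅ Z^6, C_1 ≅ Z^12, C_2 ≅ Z^8.

The boundary map ∂_1: C_1 → C_0 maps an edge to its endpoints' difference, ∂[p,q] = q − p.
The 6×12 boundary matrix has rank 5 and Smith normal form diag(1,1,1,1,1).

Boundary ∂_2: C_2 → C_1 sends each 2-simplex [p,q,r] to [q,r] − [p,r] + [p,q]. For instance
  ∂ABG = BG − AG + AB,
  ∂ADE = DE − AE + AD.
As a 12×8 matrix over Z this has rank 7, with invariant factors (1,1,1,1,1,1,1).

Computing H_k = (kernel of ∂_k) / (image of ∂_{k+1}):

  H_0: rank C_0 − rank ∂_1 = 6 − 5 = 1, and the invariant factors of ∂_1 are all 1, so H_0 ≅ Z.
  H_1: rank ker ∂_1 − rank ∂_2 = (12 − 5) − 7 = 0, and the invariant factors of ∂_2 are all 1, so H_1 ≅ 0.
  H_2: rank ker ∂_2 − rank ∂_3 = (8 − 7) − 0 = 1, and there is no ∂_3, so H_2 ≅ Z.

H_0 = Z,  H_1 = 0,  H_2 = Z.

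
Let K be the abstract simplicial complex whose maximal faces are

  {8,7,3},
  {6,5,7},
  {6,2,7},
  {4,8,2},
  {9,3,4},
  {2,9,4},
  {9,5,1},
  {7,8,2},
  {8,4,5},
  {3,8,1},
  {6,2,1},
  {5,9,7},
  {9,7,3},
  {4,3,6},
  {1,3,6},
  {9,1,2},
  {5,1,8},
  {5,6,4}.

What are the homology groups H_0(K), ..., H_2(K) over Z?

H_0 = Z,  H_1 = Z^2,  H_2 = Z.

Fix the vertex order 1 < 2 < 3 < 4 < 5 < 6 < 7 < 8 < 9 and write every simplex with vertices in increasing order. Then dim K = 2 and the simplices of K are:

  0-simplices (9): [1], [2], [3], [4], [5], [6], [7], [8], [9]
  1-simplices (27): (27 of them)
  2-simplices (18): [1,2,6], [1,2,9], [1,3,6], [1,3,8], [1,5,8], [1,5,9], [2,4,8], [2,4,9], [2,6,7], [2,7,8], [3,4,6], [3,4,9], [3,7,8], [3,7,9], [4,5,6], [4,5,8], [5,6,7], [5,7,9]

so the chain groups are C_0 ≅ Z^9, C_1 ≅ Z^27, C_2 ≅ Z^18.

Boundary ∂_1: C_1 → C_0 sends each edge [p,q] (with p < q) to q − p. For instance
  ∂[4,5] = [5] − [4].
The 9×27 boundary matrix has rank 8 and Smith normal form diag(1,1,1,1,1,1,1,1).

The boundary map ∂_2: C_2 → C_1 sends each 2-simplex [p,q,r] to [q,r] − [p,r] + [p,q]. For instance
  ∂[1,5,8] = [5,8] − [1,8] + [1,5],
  ∂[3,4,6] = [4,6] − [3,6] + [3,4].
The 27×18 boundary matrix has rank 17 and Smith normal form diag(1,1,1,1,1,1,1,1,1,1,1,1,1,1,1,1,1).

Computing H_k = (kernel of ∂_k) / (image of ∂_{k+1}):

  H_0: rank C_0 − rank ∂_1 = 9 − 8 = 1, and the invariant factors of ∂_1 are all 1, so H_0 ≅ Z.
  H_1: rank ker ∂_1 − rank ∂_2 = (27 − 8) − 17 = 2, and the invariant factors of ∂_2 are all 1, so H_1 ≅ Z^2.
  H_2: rank ker ∂_2 − rank ∂_3 = (18 − 17) − 0 = 1, and there is no ∂_3, so H_2 ≅ Z.

As a check, the Euler characteristic is 9 − 27 + 18 = 0, which agrees with 1 − 2 + 1 = 0.
(K is a triangulation of the torus T^2.)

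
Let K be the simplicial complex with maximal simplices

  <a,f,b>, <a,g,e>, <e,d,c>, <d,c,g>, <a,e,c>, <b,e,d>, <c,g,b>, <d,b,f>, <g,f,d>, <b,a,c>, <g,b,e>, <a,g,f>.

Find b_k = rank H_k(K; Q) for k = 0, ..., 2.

b_0 = 1, b_1 = 0, b_2 = 0.

Fix the vertex order a < b < c < d < e < f < g and write every simplex with vertices in increasing order. Then dim K = 2 and the simplices of K are:

  0-simplices (7): a, b, c, d, e, f, g
  1-simplices (18): ab, ac, ae, af, ag, bc, bd, be, bf, bg, cd, ce, cg, de, df, dg, eg, fg
  2-simplices (12): abc, abf, ace, aeg, afg, bcg, bde, bdf, beg, cde, cdg, dfg

giving chain groups C_0 ≅ Z^7, C_1 ≅ Z^18, C_2 ≅ Z^12.

∂_1: C_1 → C_0 is given by ∂[p,q] = [q] − [p].
The resulting 7×18 matrix has rank 6, and its Smith normal form has invariant factors (1,1,1,1,1,1).

The boundary map ∂_2: C_2 → C_1 maps a triangle to the signed sum of its edges. For instance
  ∂dfg = fg − dg + df,
  ∂abf = bf − af + ab.
As a 18×12 matrix over Z this has rank 12, with invariant factors (1,1,1,1,1,1,1,1,1,1,1,2).

Computing H_k = (kernel of ∂_k) / (image of ∂_{k+1}):

  H_0: rank C_0 − rank ∂_1 = 7 − 6 = 1, and the invariant factors of ∂_1 are all 1, so H_0 ≅ Z.
  H_1: rank ker ∂_1 − rank ∂_2 = (18 − 6) − 12 = 0, and ∂_2 has invariant factor 2 > 1, so H_1 ≅ Z/2.
  H_2: rank ker ∂_2 − rank ∂_3 = (12 − 12) − 0 = 0, and there is no ∂_3, so H_2 ≅ 0.

As a check, the Euler characteristic is 7 − 18 + 12 = 1, which agrees with 1 − 0 + 0 = 1.

Hence the Betti numbers are b_0 = 1, b_1 = 0, b_2 = 0.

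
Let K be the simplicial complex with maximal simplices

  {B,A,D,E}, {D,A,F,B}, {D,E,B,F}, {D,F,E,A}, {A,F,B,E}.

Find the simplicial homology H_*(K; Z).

Fix the vertex order A < B < D < E < F and write every simplex with vertices in increasing order. Then dim K = 3 and the simplices of K are:

  0-simplices (5): A, B, D, E, F
  1-simplices (10): AB, AD, AE, AF, BD, BE, BF, DE, DF, EF
  2-simplices (10): ABD, ABE, ABF, ADE, ADF, AEF, BDE, BDF, BEF, DEF
  3-simplices (5): ABDE, ABDF, ABEF, ADEF, BDEF

so the chain groups are C_0 ≅ Z^5, C_1 ≅ Z^10, C_2 ≅ Z^10, C_3 ≅ Z^5.

Boundary ∂_1: C_1 → C_0 is given by ∂[p,q] = [q] − [p]. For instance
  ∂AB = B − A.
As a 5×10 matrix over Z this has rank 4, with invariant factors (1,1,1,1).

∂_2: C_2 → C_1 acts by ∂[p,q,r] = [q,r] − [p,r] + [p,q]. For instance
  ∂DEF = EF − DF + DE,
  ∂ABE = BE − AE + AB.
As a 10×10 matrix over Z this has rank 6, with invariant factors (1,1,1,1,1,1).

∂_3: C_3 → C_2 sends each 3-simplex σ to the alternating sum Σ_i (−1)^i (σ with its i-th vertex removed). For instance
  ∂ADEF = DEF − AEF + ADF − ADE,
  ∂BDEF = DEF − BEF + BDF − BDE.
This gives a 10×5 integer matrix of rank 4; reducing to Smith normal form yields diagonal entries (1,1,1,1).

Computing H_k = (kernel of ∂_k) / (image of ∂_{k+1}):

  H_0: rank C_0 − rank ∂_1 = 5 − 4 = 1, and the invariant factors of ∂_1 are all 1, so H_0 ≅ Z.
  H_1: rank ker ∂_1 − rank ∂_2 = (10 − 4) − 6 = 0, and the invariant factors of ∂_2 are all 1, so H_1 ≅ 0.
  H_2: rank ker ∂_2 − rank ∂_3 = (10 − 6) − 4 = 0, and the invariant factors of ∂_3 are all 1, so H_2 ≅ 0.
  H_3: rank ker ∂_3 − rank ∂_4 = (5 − 4) − 0 = 1, and there is no ∂_4, so H_3 ≅ Z.

As a check, the Euler characteristic is 5 − 10 + 10 − 5 = 0, which agrees with 1 − 0 + 0 − 1 = 0.
(K is a triangulation of the 3-sphere S^3.)

H_0 = Z,  H_1 = 0,  H_2 = 0,  H_3 = Z.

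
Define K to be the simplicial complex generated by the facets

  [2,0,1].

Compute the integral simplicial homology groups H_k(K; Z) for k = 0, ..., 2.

Order the vertices as 0 < 1 < 2. Listing each simplex with vertices in this order, K has dimension 2 with simplices:

  0-simplices (3): [0], [1], [2]
  1-simplices (3): [0,1], [0,2], [1,2]
  2-simplices (1): [0,1,2]

giving chain groups C_0 ≅ Z^3, C_1 ≅ Z^3, C_2 ≅ Z^1.

Boundary ∂_1: C_1 → C_0 sends each edge [p,q] (with p < q) to q − p. For instance
  ∂[0,2] = [2] − [0].
This gives a 3×3 integer matrix of rank 2; reducing to Smith normal form yields diagonal entries (1,1).

The boundary map ∂_2: C_2 → C_1 sends each 2-simplex [p,q,r] to [q,r] − [p,r] + [p,q]. For instance
  ∂[0,1,2] = [1,2] − [0,2] + [0,1].
The resulting 3×1 matrix has rank 1, and its Smith normal form has invariant factors (1).

Now H_k = ker ∂_k / im ∂_{k+1}, so:

  H_0: rank C_0 − rank ∂_1 = 3 − 2 = 1, and the invariant factors of ∂_1 are all 1, so H_0 ≅ Z.
  H_1: rank ker ∂_1 − rank ∂_2 = (3 − 2) − 1 = 0, and the invariant factors of ∂_2 are all 1, so H_1 ≅ 0.
  H_2: rank ker ∂_2 − rank ∂_3 = (1 − 1) − 0 = 0, and there is no ∂_3, so H_2 ≅ 0.

As a check, the Euler characteristic is 3 − 3 + 1 = 1, which agrees with 1 − 0 + 0 = 1.
(K is a triangulation of the 2-simplex.)

H_0 ≅ Z,  H_1 = 0,  H_2 = 0.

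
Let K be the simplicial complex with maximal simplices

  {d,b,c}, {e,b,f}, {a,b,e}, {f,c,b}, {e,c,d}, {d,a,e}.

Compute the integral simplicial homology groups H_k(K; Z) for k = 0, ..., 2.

K has 6 vertices, 12 edges, 6 triangles.
rank ∂_0 = 0, rank ∂_1 = 5 ⇒ b_0 = 6 − 0 − 5 = 1; all invariant factors of ∂_1 are 1 so no torsion. So H_0 = Z.
rank ∂_1 = 5, rank ∂_2 = 6 ⇒ b_1 = 12 − 5 − 6 = 1; all invariant factors of ∂_2 are 1 so no torsion. So H_1 = Z.
rank ∂_2 = 6, rank ∂_3 = 0 ⇒ b_2 = 6 − 6 − 0 = 0. So H_2 = 0.

H_0 ≅ Z,  H_1 ≅ Z,  H_2 = 0.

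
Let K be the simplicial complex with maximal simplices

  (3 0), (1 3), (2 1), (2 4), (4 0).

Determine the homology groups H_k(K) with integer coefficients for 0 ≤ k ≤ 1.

H_0 ≅ Z,  H_1 ≅ Z.

K has 5 vertices, 5 edges.
rank ∂_0 = 0, rank ∂_1 = 4 ⇒ b_0 = 5 − 0 − 4 = 1; all invariant factors of ∂_1 are 1 so no torsion. So H_0 = Z.
rank ∂_1 = 4, rank ∂_2 = 0 ⇒ b_1 = 5 − 4 − 0 = 1. So H_1 = Z.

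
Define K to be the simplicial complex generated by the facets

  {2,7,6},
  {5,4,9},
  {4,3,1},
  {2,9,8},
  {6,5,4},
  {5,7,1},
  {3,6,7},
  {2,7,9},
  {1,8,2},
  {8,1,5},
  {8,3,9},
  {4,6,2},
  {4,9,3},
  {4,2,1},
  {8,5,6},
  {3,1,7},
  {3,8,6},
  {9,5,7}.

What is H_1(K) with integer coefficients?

H_1 ≅ Z^2.

We work with the vertex ordering 1 < 2 < 3 < 4 < 5 < 6 < 7 < 8 < 9. The simplices of K, each written with vertices in increasing order, are:

  0-simplices (9): [1], [2], [3], [4], [5], [6], [7], [8], [9]
  1-simplices (27): (27 of them)
  2-simplices (18): [1,2,4], [1,2,8], [1,3,4], [1,3,7], [1,5,7], [1,5,8], [2,4,6], [2,6,7], [2,7,9], [2,8,9], [3,4,9], [3,6,7], [3,6,8], [3,8,9], [4,5,6], [4,5,9], [5,6,8], [5,7,9]

so the chain groups are C_0 ≅ Z^9, C_1 ≅ Z^27, C_2 ≅ Z^18.

The boundary map ∂_1: C_1 → C_0 is given by ∂[p,q] = [q] − [p]. For instance
  ∂[4,5] = [5] − [4].
The resulting 9×27 matrix has rank 8, and its Smith normal form has invariant factors (1,1,1,1,1,1,1,1).

Boundary ∂_2: C_2 → C_1 sends each 2-simplex [p,q,r] to [q,r] − [p,r] + [p,q]. For instance
  ∂[3,6,8] = [6,8] − [3,8] + [3,6],
  ∂[4,5,9] = [5,9] − [4,9] + [4,5].
The resulting 27×18 matrix has rank 17, and its Smith normal form has invariant factors (1,1,1,1,1,1,1,1,1,1,1,1,1,1,1,1,1).

Computing H_k = (kernel of ∂_k) / (image of ∂_{k+1}):

  H_1: rank ker ∂_1 − rank ∂_2 = (27 − 8) − 17 = 2, and the invariant factors of ∂_2 are all 1, so H_1 = Z^2.

(K is a triangulation of the torus T^2.)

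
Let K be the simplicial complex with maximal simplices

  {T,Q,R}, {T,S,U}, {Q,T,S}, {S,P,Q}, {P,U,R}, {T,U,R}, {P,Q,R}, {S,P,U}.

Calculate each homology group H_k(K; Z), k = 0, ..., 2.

H_0 ≅ Z,  H_1 = 0,  H_2 ≅ Z.

Take the total order P < Q < R < S < T < U on the vertex set. Then K (dimension 2) consists of the simplices:

  0-simplices (6): P, Q, R, S, T, U
  1-simplices (12): PQ, PR, PS, PU, QR, QS, QT, RT, RU, ST, SU, TU
  2-simplices (8): PQR, PQS, PRU, PSU, QRT, QST, RTU, STU

Hence C_0 ≅ Z^6, C_1 ≅ Z^12, C_2 ≅ Z^8.

The boundary map ∂_1: C_1 → C_0 is given by ∂[p,q] = [q] − [p].
The 6×12 boundary matrix has rank 5 and Smith normal form diag(1,1,1,1,1).

∂_2: C_2 → C_1 sends each 2-simplex [p,q,r] to [q,r] − [p,r] + [p,q]. For instance
  ∂RTU = TU − RU + RT,
  ∂PRU = RU − PU + PR.
The 12×8 boundary matrix has rank 7 and Smith normal form diag(1,1,1,1,1,1,1).

Computing H_k = (kernel of ∂_k) / (image of ∂_{k+1}):

  H_0: rank C_0 − rank ∂_1 = 6 − 5 = 1, and the invariant factors of ∂_1 are all 1, so H_0 = Z.
  H_1: rank ker ∂_1 − rank ∂_2 = (12 − 5) − 7 = 0, and the invariant factors of ∂_2 are all 1, so H_1 = 0.
  H_2: rank ker ∂_2 − rank ∂_3 = (8 − 7) − 0 = 1, and there is no ∂_3, so H_2 = Z.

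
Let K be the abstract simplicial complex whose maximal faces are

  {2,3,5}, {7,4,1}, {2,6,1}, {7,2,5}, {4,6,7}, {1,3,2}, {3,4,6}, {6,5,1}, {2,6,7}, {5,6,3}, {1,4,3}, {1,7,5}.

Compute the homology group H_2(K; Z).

K has 7 vertices, 18 edges, 12 triangles.
rank ∂_2 = 12, rank ∂_3 = 0 ⇒ b_2 = 12 − 12 − 0 = 0. So H_2 ≅ 0.

H_2 ≅ 0.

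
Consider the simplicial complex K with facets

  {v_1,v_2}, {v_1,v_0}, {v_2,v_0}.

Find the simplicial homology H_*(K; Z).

We work with the vertex ordering v_0 < v_1 < v_2. The simplices of K, each written with vertices in increasing order, are:

  0-simplices (3): [v_0], [v_1], [v_2]
  1-simplices (3): [v_0,v_1], [v_0,v_2], [v_1,v_2]

Hence C_0 ≅ Z^3, C_1 ≅ Z^3.

The boundary map ∂_1: C_1 → C_0 maps an edge to its endpoints' difference, ∂[p,q] = q − p. For instance
  ∂[v_0,v_2] = [v_2] − [v_0].
The resulting 3×3 matrix has rank 2, and its Smith normal form has invariant factors (1,1).

Now H_k = ker ∂_k / im ∂_{k+1}, so:

  H_0: rank C_0 − rank ∂_1 = 3 − 2 = 1, and the invariant factors of ∂_1 are all 1, so H_0 = Z.
  H_1: rank ker ∂_1 − rank ∂_2 = (3 − 2) − 0 = 1, and there is no ∂_2, so H_1 = Z.

As a check, the Euler characteristic is 3 − 3 = 0, which agrees with 1 − 1 = 0.

H_0 = Z,  H_1 = Z.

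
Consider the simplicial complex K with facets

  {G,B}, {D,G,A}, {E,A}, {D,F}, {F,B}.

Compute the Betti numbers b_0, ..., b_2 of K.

Fix the vertex order A < B < D < E < F < G and write every simplex with vertices in increasing order. Then dim K = 2 and the simplices of K are:

  0-simplices (6): A, B, D, E, F, G
  1-simplices (7): AD, AE, AG, BF, BG, DF, DG
  2-simplices (1): ADG

Hence C_0 ≅ Z^6, C_1 ≅ Z^7, C_2 ≅ Z^1.

Boundary ∂_1: C_1 → C_0 maps an edge to its endpoints' difference, ∂[p,q] = q − p. For instance
  ∂BF = F − B.
This gives a 6×7 integer matrix of rank 5; reducing to Smith normal form yields diagonal entries (1,1,1,1,1).

Boundary ∂_2: C_2 → C_1 maps a triangle to the signed sum of its edges. For instance
  ∂ADG = DG − AG + AD.
The 7×1 boundary matrix has rank 1 and Smith normal form diag(1).

Now H_k = ker ∂_k / im ∂_{k+1}, so:

  H_0: rank C_0 − rank ∂_1 = 6 − 5 = 1, and the invariant factors of ∂_1 are all 1, so H_0 = Z.
  H_1: rank ker ∂_1 − rank ∂_2 = (7 − 5) − 1 = 1, and the invariant factors of ∂_2 are all 1, so H_1 = Z.
  H_2: rank ker ∂_2 − rank ∂_3 = (1 − 1) − 0 = 0, and there is no ∂_3, so H_2 = 0.

Hence the Betti numbers are b_0 = 1, b_1 = 1, b_2 = 0.

b_0 = 1, b_1 = 1, b_2 = 0.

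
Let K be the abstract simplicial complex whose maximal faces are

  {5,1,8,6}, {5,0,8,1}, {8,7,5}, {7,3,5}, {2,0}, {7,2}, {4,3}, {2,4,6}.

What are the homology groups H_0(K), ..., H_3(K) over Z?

Take the total order 0 < 1 < 2 < 3 < 4 < 5 < 6 < 7 < 8 on the vertex set. Then K (dimension 3) consists of the simplices:

  0-simplices (9): [0], [1], [2], [3], [4], [5], [6], [7], [8]
  1-simplices (19): [0,1], [0,2], [0,5], [0,8], [1,5], [1,6], [1,8], [2,4], [2,6], [2,7], [3,4], [3,5], [3,7], [4,6], [5,6], [5,7], [5,8], [6,8], [7,8]
  2-simplices (10): [0,1,5], [0,1,8], [0,5,8], [1,5,6], [1,5,8], [1,6,8], [2,4,6], [3,5,7], [5,6,8], [5,7,8]
  3-simplices (2): [0,1,5,8], [1,5,6,8]

so the chain groups are C_0 ≅ Z^9, C_1 ≅ Z^19, C_2 ≅ Z^10, C_3 ≅ Z^2.

The boundary map ∂_1: C_1 → C_0 sends each edge [p,q] (with p < q) to q − p. For instance
  ∂[0,8] = [8] − [0].
As a 9×19 matrix over Z this has rank 8, with invariant factors (1,1,1,1,1,1,1,1).

Boundary ∂_2: C_2 → C_1 maps a triangle to the signed sum of its edges. For instance
  ∂[5,7,8] = [7,8] − [5,8] + [5,7],
  ∂[0,5,8] = [5,8] − [0,8] + [0,5].
As a 19×10 matrix over Z this has rank 8, with invariant factors (1,1,1,1,1,1,1,1).

Boundary ∂_3: C_3 → C_2 sends each 3-simplex σ to the alternating sum Σ_i (−1)^i (σ with its i-th vertex removed). For instance
  ∂[1,5,6,8] = [5,6,8] − [1,6,8] + [1,5,8] − [1,5,6],
  ∂[0,1,5,8] = [1,5,8] − [0,5,8] + [0,1,8] − [0,1,5].
This gives a 10×2 integer matrix of rank 2; reducing to Smith normal form yields diagonal entries (1,1).

Computing H_k = (kernel of ∂_k) / (image of ∂_{k+1}):

  H_0: rank C_0 − rank ∂_1 = 9 − 8 = 1, and the invariant factors of ∂_1 are all 1, so H_0 ≅ Z.
  H_1: rank ker ∂_1 − rank ∂_2 = (19 − 8) − 8 = 3, and the invariant factors of ∂_2 are all 1, so H_1 ≅ Z^3.
  H_2: rank ker ∂_2 − rank ∂_3 = (10 − 8) − 2 = 0, and the invariant factors of ∂_3 are all 1, so H_2 ≅ 0.
  H_3: rank ker ∂_3 − rank ∂_4 = (2 − 2) − 0 = 0, and there is no ∂_4, so H_3 ≅ 0.

H_0 ≅ Z,  H_1 ≅ Z^3,  H_2 = 0,  H_3 = 0.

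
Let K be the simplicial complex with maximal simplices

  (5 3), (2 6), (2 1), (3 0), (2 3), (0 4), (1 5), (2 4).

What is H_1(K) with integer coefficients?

H_1 = Z^2.

Take the total order 0 < 1 < 2 < 3 < 4 < 5 < 6 on the vertex set. Then K (dimension 1) consists of the simplices:

  0-simplices (7): [0], [1], [2], [3], [4], [5], [6]
  1-simplices (8): [0,3], [0,4], [1,2], [1,5], [2,3], [2,4], [2,6], [3,5]

so the chain groups are C_0 ≅ Z^7, C_1 ≅ Z^8.

The boundary map ∂_1: C_1 → C_0 is given by ∂[p,q] = [q] − [p].
This gives a 7×8 integer matrix of rank 6; reducing to Smith normal form yields diagonal entries (1,1,1,1,1,1).

Computing H_k = (kernel of ∂_k) / (image of ∂_{k+1}):

  H_1: rank ker ∂_1 − rank ∂_2 = (8 − 6) − 0 = 2, and there is no ∂_2, so H_1 ≅ Z^2.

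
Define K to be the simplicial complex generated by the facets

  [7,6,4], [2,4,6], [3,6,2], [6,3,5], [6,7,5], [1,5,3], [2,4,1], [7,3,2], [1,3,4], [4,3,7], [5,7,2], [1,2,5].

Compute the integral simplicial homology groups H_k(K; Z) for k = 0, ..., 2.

H_0 ≅ Z,  H_1 ≅ Z/2,  H_2 = 0.

Order the vertices as 1 < 2 < 3 < 4 < 5 < 6 < 7. Listing each simplex with vertices in this order, K has dimension 2 with simplices:

  0-simplices (7): [1], [2], [3], [4], [5], [6], [7]
  1-simplices (18): [1,2], [1,3], [1,4], [1,5], [2,3], [2,4], [2,5], [2,6], [2,7], [3,4], [3,5], [3,6], [3,7], [4,6], [4,7], [5,6], [5,7], [6,7]
  2-simplices (12): [1,2,4], [1,2,5], [1,3,4], [1,3,5], [2,3,6], [2,3,7], [2,4,6], [2,5,7], [3,4,7], [3,5,6], [4,6,7], [5,6,7]

so the chain groups are C_0 ≅ Z^7, C_1 ≅ Z^18, C_2 ≅ Z^12.

Boundary ∂_1: C_1 → C_0 is given by ∂[p,q] = [q] − [p].
The resulting 7×18 matrix has rank 6, and its Smith normal form has invariant factors (1,1,1,1,1,1).

The boundary map ∂_2: C_2 → C_1 acts by ∂[p,q,r] = [q,r] − [p,r] + [p,q]. For instance
  ∂[2,3,6] = [3,6] − [2,6] + [2,3],
  ∂[1,2,4] = [2,4] − [1,4] + [1,2].
As a 18×12 matrix over Z this has rank 12, with invariant factors (1,1,1,1,1,1,1,1,1,1,1,2).

Computing H_k = (kernel of ∂_k) / (image of ∂_{k+1}):

  H_0: rank C_0 − rank ∂_1 = 7 − 6 = 1, and the invariant factors of ∂_1 are all 1, so H_0 ≅ Z.
  H_1: rank ker ∂_1 − rank ∂_2 = (18 − 6) − 12 = 0, and ∂_2 has invariant factor 2 > 1, so H_1 ≅ Z/2.
  H_2: rank ker ∂_2 − rank ∂_3 = (12 − 12) − 0 = 0, and there is no ∂_3, so H_2 ≅ 0.

(K is a triangulation of the real projective plane RP^2.)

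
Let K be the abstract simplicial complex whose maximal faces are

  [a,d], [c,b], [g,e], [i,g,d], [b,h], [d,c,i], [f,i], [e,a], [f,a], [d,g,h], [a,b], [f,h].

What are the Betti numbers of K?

b_0 = 1, b_1 = 5, b_2 = 0.

K has 9 vertices, 16 edges, 3 triangles.
rank ∂_0 = 0, rank ∂_1 = 8 ⇒ b_0 = 9 − 0 − 8 = 1; all invariant factors of ∂_1 are 1 so no torsion. So H_0 = Z.
rank ∂_1 = 8, rank ∂_2 = 3 ⇒ b_1 = 16 − 8 − 3 = 5; all invariant factors of ∂_2 are 1 so no torsion. So H_1 = Z^5.
rank ∂_2 = 3, rank ∂_3 = 0 ⇒ b_2 = 3 − 3 − 0 = 0. So H_2 = 0.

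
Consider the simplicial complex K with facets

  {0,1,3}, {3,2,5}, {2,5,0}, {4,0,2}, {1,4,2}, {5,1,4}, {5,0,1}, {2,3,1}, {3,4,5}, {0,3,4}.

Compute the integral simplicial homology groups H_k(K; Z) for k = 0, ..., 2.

Order the vertices as 0 < 1 < 2 < 3 < 4 < 5. Listing each simplex with vertices in this order, K has dimension 2 with simplices:

  0-simplices (6): [0], [1], [2], [3], [4], [5]
  1-simplices (15): [0,1], [0,2], [0,3], [0,4], [0,5], [1,2], [1,3], [1,4], [1,5], [2,3], [2,4], [2,5], [3,4], [3,5], [4,5]
  2-simplices (10): [0,1,3], [0,1,5], [0,2,4], [0,2,5], [0,3,4], [1,2,3], [1,2,4], [1,4,5], [2,3,5], [3,4,5]

so the chain groups are C_0 ≅ Z^6, C_1 ≅ Z^15, C_2 ≅ Z^10.

∂_1: C_1 → C_0 sends each edge [p,q] (with p < q) to q − p. For instance
  ∂[2,5] = [5] − [2].
As a 6×15 matrix over Z this has rank 5, with invariant factors (1,1,1,1,1).

The boundary map ∂_2: C_2 → C_1 maps a triangle to the signed sum of its edges. For instance
  ∂[0,2,5] = [2,5] − [0,5] + [0,2],
  ∂[0,1,3] = [1,3] − [0,3] + [0,1].
This gives a 15×10 integer matrix of rank 10; reducing to Smith normal form yields diagonal entries (1,1,1,1,1,1,1,1,1,2).

Now H_k = ker ∂_k / im ∂_{k+1}, so:

  H_0: rank C_0 − rank ∂_1 = 6 − 5 = 1, and the invariant factors of ∂_1 are all 1, so H_0 ≅ Z.
  H_1: rank ker ∂_1 − rank ∂_2 = (15 − 5) − 10 = 0, and ∂_2 has invariant factor 2 > 1, so H_1 ≅ Z/2.
  H_2: rank ker ∂_2 − rank ∂_3 = (10 − 10) − 0 = 0, and there is no ∂_3, so H_2 ≅ 0.

H_0 ≅ Z,  H_1 ≅ Z/2,  H_2 = 0.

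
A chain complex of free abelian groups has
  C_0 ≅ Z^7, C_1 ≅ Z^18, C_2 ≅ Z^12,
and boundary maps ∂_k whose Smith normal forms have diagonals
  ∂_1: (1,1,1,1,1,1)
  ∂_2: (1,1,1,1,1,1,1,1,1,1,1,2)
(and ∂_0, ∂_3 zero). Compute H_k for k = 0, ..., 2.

H_0 = Z,  H_1 = Z/2Z,  H_2 = 0.

H_0: b_0 = 7 − 0 − 6 = 1; torsion from ∂_1 factors > 1: none. So H_0 = Z.
H_1: b_1 = 18 − 6 − 12 = 0; torsion from ∂_2 factors > 1: [2]. So H_1 = Z/2Z.
H_2: b_2 = 12 − 12 − 0 = 0; torsion from ∂_3 factors > 1: none. So H_2 = 0.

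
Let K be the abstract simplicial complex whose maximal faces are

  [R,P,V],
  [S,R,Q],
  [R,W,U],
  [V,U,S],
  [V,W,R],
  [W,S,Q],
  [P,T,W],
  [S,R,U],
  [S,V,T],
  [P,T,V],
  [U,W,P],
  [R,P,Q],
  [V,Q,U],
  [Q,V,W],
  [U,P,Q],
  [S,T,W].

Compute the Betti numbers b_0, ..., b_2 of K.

b_0 = 1, b_1 = 2, b_2 = 1.

Order the vertices as P < Q < R < S < T < U < V < W. Listing each simplex with vertices in this order, K has dimension 2 with simplices:

  0-simplices (8): P, Q, R, S, T, U, V, W
  1-simplices (24): PQ, PR, PT, PU, PV, PW, QR, QS, QU, QV, QW, RS, RU, RV, RW, ST, SU, SV, SW, TV, TW, UV, UW, VW
  2-simplices (16): PQR, PQU, PRV, PTV, PTW, PUW, QRS, QSW, QUV, QVW, RSU, RUW, RVW, STV, STW, SUV

so the chain groups are C_0 ≅ Z^8, C_1 ≅ Z^24, C_2 ≅ Z^16.

The boundary map ∂_1: C_1 → C_0 maps an edge to its endpoints' difference, ∂[p,q] = q − p. For instance
  ∂PU = U − P.
The resulting 8×24 matrix has rank 7, and its Smith normal form has invariant factors (1,1,1,1,1,1,1).

Boundary ∂_2: C_2 → C_1 sends each 2-simplex [p,q,r] to [q,r] − [p,r] + [p,q]. For instance
  ∂PUW = UW − PW + PU,
  ∂QSW = SW − QW + QS.
The resulting 24×16 matrix has rank 15, and its Smith normal form has invariant factors (1,1,1,1,1,1,1,1,1,1,1,1,1,1,1).

Computing H_k = (kernel of ∂_k) / (image of ∂_{k+1}):

  H_0: rank C_0 − rank ∂_1 = 8 − 7 = 1, and the invariant factors of ∂_1 are all 1, so H_0 = Z.
  H_1: rank ker ∂_1 − rank ∂_2 = (24 − 7) − 15 = 2, and the invariant factors of ∂_2 are all 1, so H_1 = Z^2.
  H_2: rank ker ∂_2 − rank ∂_3 = (16 − 15) − 0 = 1, and there is no ∂_3, so H_2 = Z.

Hence the Betti numbers are b_0 = 1, b_1 = 2, b_2 = 1.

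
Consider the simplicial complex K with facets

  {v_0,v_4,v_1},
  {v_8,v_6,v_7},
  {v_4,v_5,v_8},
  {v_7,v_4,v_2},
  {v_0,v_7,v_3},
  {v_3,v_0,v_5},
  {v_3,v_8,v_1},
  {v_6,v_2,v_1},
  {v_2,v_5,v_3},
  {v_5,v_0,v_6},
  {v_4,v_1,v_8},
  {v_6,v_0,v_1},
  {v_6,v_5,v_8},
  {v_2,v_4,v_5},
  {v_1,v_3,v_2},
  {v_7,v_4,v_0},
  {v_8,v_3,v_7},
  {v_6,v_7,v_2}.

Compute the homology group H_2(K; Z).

H_2 = Z.

Order the vertices as v_0 < v_1 < v_2 < v_3 < v_4 < v_5 < v_6 < v_7 < v_8. Listing each simplex with vertices in this order, K has dimension 2 with simplices:

  0-simplices (9): [v_0], [v_1], [v_2], [v_3], [v_4], [v_5], [v_6], [v_7], [v_8]
  1-simplices (27): (27 of them)
  2-simplices (18): (18 of them)

Hence C_0 ≅ Z^9, C_1 ≅ Z^27, C_2 ≅ Z^18.

∂_1: C_1 → C_0 sends each edge [p,q] (with p < q) to q − p. For instance
  ∂[v_1,v_8] = [v_8] − [v_1].
The 9×27 boundary matrix has rank 8 and Smith normal form diag(1,1,1,1,1,1,1,1).

Boundary ∂_2: C_2 → C_1 maps a triangle to the signed sum of its edges. For instance
  ∂[v_2,v_3,v_5] = [v_3,v_5] − [v_2,v_5] + [v_2,v_3],
  ∂[v_1,v_4,v_8] = [v_4,v_8] − [v_1,v_8] + [v_1,v_4].
The resulting 27×18 matrix has rank 17, and its Smith normal form has invariant factors (1,1,1,1,1,1,1,1,1,1,1,1,1,1,1,1,1).

Reading off H_k = ker ∂_k / im ∂_{k+1}:

  H_2: rank ker ∂_2 − rank ∂_3 = (18 − 17) − 0 = 1, and there is no ∂_3, so H_2 = Z.

(K is a triangulation of the torus T^2.)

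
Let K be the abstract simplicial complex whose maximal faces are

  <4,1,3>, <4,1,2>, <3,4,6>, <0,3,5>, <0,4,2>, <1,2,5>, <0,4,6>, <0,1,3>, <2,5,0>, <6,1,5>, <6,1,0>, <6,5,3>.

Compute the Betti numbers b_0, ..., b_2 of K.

b_0 = 1, b_1 = 0, b_2 = 0.

K has 7 vertices, 18 edges, 12 triangles.
rank ∂_0 = 0, rank ∂_1 = 6 ⇒ b_0 = 7 − 0 − 6 = 1; all invariant factors of ∂_1 are 1 so no torsion. So H_0 = Z.
rank ∂_1 = 6, rank ∂_2 = 12 ⇒ b_1 = 18 − 6 − 12 = 0; ∂_2 has invariant factor(s) [2] giving torsion. So H_1 = Z/2.
rank ∂_2 = 12, rank ∂_3 = 0 ⇒ b_2 = 12 − 12 − 0 = 0. So H_2 = 0.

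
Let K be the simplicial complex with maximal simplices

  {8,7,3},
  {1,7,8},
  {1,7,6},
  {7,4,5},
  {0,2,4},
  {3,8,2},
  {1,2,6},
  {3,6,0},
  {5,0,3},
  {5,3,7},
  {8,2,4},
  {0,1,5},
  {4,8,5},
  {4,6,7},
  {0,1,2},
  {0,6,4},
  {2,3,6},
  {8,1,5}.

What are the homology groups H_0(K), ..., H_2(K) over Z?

Take the total order 0 < 1 < 2 < 3 < 4 < 5 < 6 < 7 < 8 on the vertex set. Then K (dimension 2) consists of the simplices:

  0-simplices (9): [0], [1], [2], [3], [4], [5], [6], [7], [8]
  1-simplices (27): (27 of them)
  2-simplices (18): [0,1,2], [0,1,5], [0,2,4], [0,3,5], [0,3,6], [0,4,6], [1,2,6], [1,5,8], [1,6,7], [1,7,8], [2,3,6], [2,3,8], [2,4,8], [3,5,7], [3,7,8], [4,5,7], [4,5,8], [4,6,7]

Hence C_0 ≅ Z^9, C_1 ≅ Z^27, C_2 ≅ Z^18.

∂_1: C_1 → C_0 maps an edge to its endpoints' difference, ∂[p,q] = q − p.
The resulting 9×27 matrix has rank 8, and its Smith normal form has invariant factors (1,1,1,1,1,1,1,1).

Boundary ∂_2: C_2 → C_1 acts by ∂[p,q,r] = [q,r] − [p,r] + [p,q]. For instance
  ∂[1,7,8] = [7,8] − [1,8] + [1,7],
  ∂[2,3,8] = [3,8] − [2,8] + [2,3].
This gives a 27×18 integer matrix of rank 18; reducing to Smith normal form yields diagonal entries (1,1,1,1,1,1,1,1,1,1,1,1,1,1,1,1,1,2).

Computing H_k = (kernel of ∂_k) / (image of ∂_{k+1}):

  H_0: rank C_0 − rank ∂_1 = 9 − 8 = 1, and the invariant factors of ∂_1 are all 1, so H_0 ≅ Z.
  H_1: rank ker ∂_1 − rank ∂_2 = (27 − 8) − 18 = 1, and ∂_2 has invariant factor 2 > 1, so H_1 ≅ Z × Z/2.
  H_2: rank ker ∂_2 − rank ∂_3 = (18 − 18) − 0 = 0, and there is no ∂_3, so H_2 ≅ 0.

As a check, the Euler characteristic is 9 − 27 + 18 = 0, which agrees with 1 − 1 + 0 = 0.

H_0 = Z,  H_1 = Z × Z/2,  H_2 = 0.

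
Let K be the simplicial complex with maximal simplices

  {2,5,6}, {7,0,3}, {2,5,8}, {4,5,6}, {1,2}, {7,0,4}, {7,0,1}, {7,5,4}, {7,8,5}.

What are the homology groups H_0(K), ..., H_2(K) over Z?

H_0 = Z,  H_1 = Z,  H_2 = 0.

Fix the vertex order 0 < 1 < 2 < 3 < 4 < 5 < 6 < 7 < 8 and write every simplex with vertices in increasing order. Then dim K = 2 and the simplices of K are:

  0-simplices (9): [0], [1], [2], [3], [4], [5], [6], [7], [8]
  1-simplices (17): [0,1], [0,3], [0,4], [0,7], [1,2], [1,7], [2,5], [2,6], [2,8], [3,7], [4,5], [4,6], [4,7], [5,6], [5,7], [5,8], [7,8]
  2-simplices (8): [0,1,7], [0,3,7], [0,4,7], [2,5,6], [2,5,8], [4,5,6], [4,5,7], [5,7,8]

giving chain groups C_0 ≅ Z^9, C_1 ≅ Z^17, C_2 ≅ Z^8.

The boundary map ∂_1: C_1 → C_0 maps an edge to its endpoints' difference, ∂[p,q] = q − p.
The resulting 9×17 matrix has rank 8, and its Smith normal form has invariant factors (1,1,1,1,1,1,1,1).

∂_2: C_2 → C_1 maps a triangle to the signed sum of its edges. For instance
  ∂[4,5,6] = [5,6] − [4,6] + [4,5],
  ∂[4,5,7] = [5,7] − [4,7] + [4,5].
The resulting 17×8 matrix has rank 8, and its Smith normal form has invariant factors (1,1,1,1,1,1,1,1).

Reading off H_k = ker ∂_k / im ∂_{k+1}:

  H_0: rank C_0 − rank ∂_1 = 9 − 8 = 1, and the invariant factors of ∂_1 are all 1, so H_0 ≅ Z.
  H_1: rank ker ∂_1 − rank ∂_2 = (17 − 8) − 8 = 1, and the invariant factors of ∂_2 are all 1, so H_1 ≅ Z.
  H_2: rank ker ∂_2 − rank ∂_3 = (8 − 8) − 0 = 0, and there is no ∂_3, so H_2 ≅ 0.

As a check, the Euler characteristic is 9 − 17 + 8 = 0, which agrees with 1 − 1 + 0 = 0.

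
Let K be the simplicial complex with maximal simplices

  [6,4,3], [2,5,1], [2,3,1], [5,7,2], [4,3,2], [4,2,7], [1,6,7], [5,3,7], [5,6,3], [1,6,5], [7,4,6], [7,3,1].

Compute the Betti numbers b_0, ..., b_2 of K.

Order the vertices as 1 < 2 < 3 < 4 < 5 < 6 < 7. Listing each simplex with vertices in this order, K has dimension 2 with simplices:

  0-simplices (7): [1], [2], [3], [4], [5], [6], [7]
  1-simplices (18): [1,2], [1,3], [1,5], [1,6], [1,7], [2,3], [2,4], [2,5], [2,7], [3,4], [3,5], [3,6], [3,7], [4,6], [4,7], [5,6], [5,7], [6,7]
  2-simplices (12): [1,2,3], [1,2,5], [1,3,7], [1,5,6], [1,6,7], [2,3,4], [2,4,7], [2,5,7], [3,4,6], [3,5,6], [3,5,7], [4,6,7]

Hence C_0 ≅ Z^7, C_1 ≅ Z^18, C_2 ≅ Z^12.

The boundary map ∂_1: C_1 → C_0 maps an edge to its endpoints' difference, ∂[p,q] = q − p.
This gives a 7×18 integer matrix of rank 6; reducing to Smith normal form yields diagonal entries (1,1,1,1,1,1).

∂_2: C_2 → C_1 sends each 2-simplex [p,q,r] to [q,r] − [p,r] + [p,q]. For instance
  ∂[2,3,4] = [3,4] − [2,4] + [2,3],
  ∂[1,3,7] = [3,7] − [1,7] + [1,3].
This gives a 18×12 integer matrix of rank 12; reducing to Smith normal form yields diagonal entries (1,1,1,1,1,1,1,1,1,1,1,2).

Now H_k = ker ∂_k / im ∂_{k+1}, so:

  H_0: rank C_0 − rank ∂_1 = 7 − 6 = 1, and the invariant factors of ∂_1 are all 1, so H_0 = Z.
  H_1: rank ker ∂_1 − rank ∂_2 = (18 − 6) − 12 = 0, and ∂_2 has invariant factor 2 > 1, so H_1 = Z/2Z.
  H_2: rank ker ∂_2 − rank ∂_3 = (12 − 12) − 0 = 0, and there is no ∂_3, so H_2 = 0.

Hence the Betti numbers are b_0 = 1, b_1 = 0, b_2 = 0.

b_0 = 1, b_1 = 0, b_2 = 0.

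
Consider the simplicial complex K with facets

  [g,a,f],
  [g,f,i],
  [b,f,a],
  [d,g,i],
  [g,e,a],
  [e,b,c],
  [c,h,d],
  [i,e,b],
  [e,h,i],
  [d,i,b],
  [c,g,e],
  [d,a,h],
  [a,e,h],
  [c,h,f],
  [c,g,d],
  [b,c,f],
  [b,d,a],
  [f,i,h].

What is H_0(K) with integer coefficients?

Take the total order a < b < c < d < e < f < g < h < i on the vertex set. Then K (dimension 2) consists of the simplices:

  0-simplices (9): a, b, c, d, e, f, g, h, i
  1-simplices (27): ab, ad, ae, af, ag, ah, bc, bd, be, bf, bi, cd, ce, cf, cg, ch, dg, dh, di, eg, eh, ei, fg, fh, fi, gi, hi
  2-simplices (18): abd, abf, adh, aeg, aeh, afg, bce, bcf, bdi, bei, cdg, cdh, ceg, cfh, dgi, ehi, fgi, fhi

giving chain groups C_0 ≅ Z^9, C_1 ≅ Z^27, C_2 ≅ Z^18.

∂_1: C_1 → C_0 is given by ∂[p,q] = [q] − [p].
This gives a 9×27 integer matrix of rank 8; reducing to Smith normal form yields diagonal entries (1,1,1,1,1,1,1,1).

Boundary ∂_2: C_2 → C_1 maps a triangle to the signed sum of its edges. For instance
  ∂cfh = fh − ch + cf,
  ∂bcf = cf − bf + bc.
This gives a 27×18 integer matrix of rank 17; reducing to Smith normal form yields diagonal entries (1,1,1,1,1,1,1,1,1,1,1,1,1,1,1,1,1).

Reading off H_k = ker ∂_k / im ∂_{k+1}:

  H_0: rank C_0 − rank ∂_1 = 9 − 8 = 1, and the invariant factors of ∂_1 are all 1, so H_0 ≅ Z.

H_0 ≅ Z.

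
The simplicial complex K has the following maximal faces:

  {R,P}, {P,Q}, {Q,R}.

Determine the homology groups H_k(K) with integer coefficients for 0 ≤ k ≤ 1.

H_0 ≅ Z,  H_1 ≅ Z.

Fix the vertex order P < Q < R and write every simplex with vertices in increasing order. Then dim K = 1 and the simplices of K are:

  0-simplices (3): P, Q, R
  1-simplices (3): PQ, PR, QR

giving chain groups C_0 ≅ Z^3, C_1 ≅ Z^3.

The boundary map ∂_1: C_1 → C_0 sends each edge [p,q] (with p < q) to q − p. For instance
  ∂QR = R − Q.
The resulting 3×3 matrix has rank 2, and its Smith normal form has invariant factors (1,1).

Computing H_k = (kernel of ∂_k) / (image of ∂_{k+1}):

  H_0: rank C_0 − rank ∂_1 = 3 − 2 = 1, and the invariant factors of ∂_1 are all 1, so H_0 = Z.
  H_1: rank ker ∂_1 − rank ∂_2 = (3 − 2) − 0 = 1, and there is no ∂_2, so H_1 = Z.

As a check, the Euler characteristic is 3 − 3 = 0, which agrees with 1 − 1 = 0.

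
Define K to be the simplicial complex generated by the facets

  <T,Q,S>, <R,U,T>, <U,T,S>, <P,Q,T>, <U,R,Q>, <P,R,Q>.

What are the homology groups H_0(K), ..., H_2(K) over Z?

K has 6 vertices, 12 edges, 6 triangles.
rank ∂_0 = 0, rank ∂_1 = 5 ⇒ b_0 = 6 − 0 − 5 = 1; all invariant factors of ∂_1 are 1 so no torsion. So H_0 = Z.
rank ∂_1 = 5, rank ∂_2 = 6 ⇒ b_1 = 12 − 5 − 6 = 1; all invariant factors of ∂_2 are 1 so no torsion. So H_1 = Z.
rank ∂_2 = 6, rank ∂_3 = 0 ⇒ b_2 = 6 − 6 − 0 = 0. So H_2 = 0.

H_0 ≅ Z,  H_1 ≅ Z,  H_2 = 0.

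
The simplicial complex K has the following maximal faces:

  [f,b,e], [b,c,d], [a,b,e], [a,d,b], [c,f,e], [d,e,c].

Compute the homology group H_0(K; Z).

We work with the vertex ordering a < b < c < d < e < f. The simplices of K, each written with vertices in increasing order, are:

  0-simplices (6): a, b, c, d, e, f
  1-simplices (12): ab, ad, ae, bc, bd, be, bf, cd, ce, cf, de, ef
  2-simplices (6): abd, abe, bcd, bef, cde, cef

giving chain groups C_0 ≅ Z^6, C_1 ≅ Z^12, C_2 ≅ Z^6.

∂_1: C_1 → C_0 sends each edge [p,q] (with p < q) to q − p. For instance
  ∂ab = b − a.
This gives a 6×12 integer matrix of rank 5; reducing to Smith normal form yields diagonal entries (1,1,1,1,1).

Boundary ∂_2: C_2 → C_1 acts by ∂[p,q,r] = [q,r] − [p,r] + [p,q]. For instance
  ∂abd = bd − ad + ab,
  ∂cef = ef − cf + ce.
As a 12×6 matrix over Z this has rank 6, with invariant factors (1,1,1,1,1,1).

From H_k ≅ ker(∂_k) / im(∂_{k+1}) we obtain:

  H_0: rank C_0 − rank ∂_1 = 6 − 5 = 1, and the invariant factors of ∂_1 are all 1, so H_0 = Z.

H_0 = Z.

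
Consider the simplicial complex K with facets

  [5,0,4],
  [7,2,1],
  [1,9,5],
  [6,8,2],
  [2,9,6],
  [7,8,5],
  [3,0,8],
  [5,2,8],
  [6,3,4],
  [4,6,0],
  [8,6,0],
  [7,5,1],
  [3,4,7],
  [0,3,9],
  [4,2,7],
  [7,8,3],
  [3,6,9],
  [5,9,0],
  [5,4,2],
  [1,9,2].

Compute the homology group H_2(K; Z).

Order the vertices as 0 < 1 < 2 < 3 < 4 < 5 < 6 < 7 < 8 < 9. Listing each simplex with vertices in this order, K has dimension 2 with simplices:

  0-simplices (10): [0], [1], [2], [3], [4], [5], [6], [7], [8], [9]
  1-simplices (30): (30 of them)
  2-simplices (20): (20 of them)

so the chain groups are C_0 ≅ Z^10, C_1 ≅ Z^30, C_2 ≅ Z^20.

∂_1: C_1 → C_0 is given by ∂[p,q] = [q] − [p].
This gives a 10×30 integer matrix of rank 9; reducing to Smith normal form yields diagonal entries (1,1,1,1,1,1,1,1,1).

The boundary map ∂_2: C_2 → C_1 maps a triangle to the signed sum of its edges. For instance
  ∂[3,6,9] = [6,9] − [3,9] + [3,6],
  ∂[0,5,9] = [5,9] − [0,9] + [0,5].
As a 30×20 matrix over Z this has rank 20, with invariant factors (1,1,1,1,1,1,1,1,1,1,1,1,1,1,1,1,1,1,1,2).

Computing H_k = (kernel of ∂_k) / (image of ∂_{k+1}):

  H_2: rank ker ∂_2 − rank ∂_3 = (20 − 20) − 0 = 0, and there is no ∂_3, so H_2 ≅ 0.

H_2 = 0.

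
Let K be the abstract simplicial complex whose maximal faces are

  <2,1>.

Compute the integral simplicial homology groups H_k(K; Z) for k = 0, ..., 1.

H_0 = Z,  H_1 = 0.

K has 2 vertices, 1 edge.
rank ∂_0 = 0, rank ∂_1 = 1 ⇒ b_0 = 2 − 0 − 1 = 1; all invariant factors of ∂_1 are 1 so no torsion. So H_0 = Z.
rank ∂_1 = 1, rank ∂_2 = 0 ⇒ b_1 = 1 − 1 − 0 = 0. So H_1 = 0.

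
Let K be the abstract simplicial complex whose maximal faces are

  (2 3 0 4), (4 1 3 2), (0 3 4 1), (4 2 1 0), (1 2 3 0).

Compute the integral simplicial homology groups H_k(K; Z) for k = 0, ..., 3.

H_0 = Z,  H_1 = 0,  H_2 = 0,  H_3 = Z.

Take the total order 0 < 1 < 2 < 3 < 4 on the vertex set. Then K (dimension 3) consists of the simplices:

  0-simplices (5): [0], [1], [2], [3], [4]
  1-simplices (10): [0,1], [0,2], [0,3], [0,4], [1,2], [1,3], [1,4], [2,3], [2,4], [3,4]
  2-simplices (10): [0,1,2], [0,1,3], [0,1,4], [0,2,3], [0,2,4], [0,3,4], [1,2,3], [1,2,4], [1,3,4], [2,3,4]
  3-simplices (5): [0,1,2,3], [0,1,2,4], [0,1,3,4], [0,2,3,4], [1,2,3,4]

so the chain groups are C_0 ≅ Z^5, C_1 ≅ Z^10, C_2 ≅ Z^10, C_3 ≅ Z^5.

The boundary map ∂_1: C_1 → C_0 sends each edge [p,q] (with p < q) to q − p.
This gives a 5×10 integer matrix of rank 4; reducing to Smith normal form yields diagonal entries (1,1,1,1).

Boundary ∂_2: C_2 → C_1 sends each 2-simplex [p,q,r] to [q,r] − [p,r] + [p,q]. For instance
  ∂[0,1,3] = [1,3] − [0,3] + [0,1],
  ∂[0,1,4] = [1,4] − [0,4] + [0,1].
The 10×10 boundary matrix has rank 6 and Smith normal form diag(1,1,1,1,1,1).

Boundary ∂_3: C_3 → C_2 sends each 3-simplex σ to the alternating sum Σ_i (−1)^i (σ with its i-th vertex removed). For instance
  ∂[1,2,3,4] = [2,3,4] − [1,3,4] + [1,2,4] − [1,2,3],
  ∂[0,1,2,4] = [1,2,4] − [0,2,4] + [0,1,4] − [0,1,2].
The resulting 10×5 matrix has rank 4, and its Smith normal form has invariant factors (1,1,1,1).

Computing H_k = (kernel of ∂_k) / (image of ∂_{k+1}):

  H_0: rank C_0 − rank ∂_1 = 5 − 4 = 1, and the invariant factors of ∂_1 are all 1, so H_0 = Z.
  H_1: rank ker ∂_1 − rank ∂_2 = (10 − 4) − 6 = 0, and the invariant factors of ∂_2 are all 1, so H_1 = 0.
  H_2: rank ker ∂_2 − rank ∂_3 = (10 − 6) − 4 = 0, and the invariant factors of ∂_3 are all 1, so H_2 = 0.
  H_3: rank ker ∂_3 − rank ∂_4 = (5 − 4) − 0 = 1, and there is no ∂_4, so H_3 = Z.

As a check, the Euler characteristic is 5 − 10 + 10 − 5 = 0, which agrees with 1 − 0 + 0 − 1 = 0.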